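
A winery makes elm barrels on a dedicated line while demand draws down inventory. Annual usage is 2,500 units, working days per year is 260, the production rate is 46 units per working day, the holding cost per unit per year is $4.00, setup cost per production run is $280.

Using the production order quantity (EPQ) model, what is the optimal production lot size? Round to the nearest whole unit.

665 units

d = 2,500/260 = 9.6154 units/day;  effective holding cost H(1 − d/p) = 4·(1 − 9.6154/46) = 3.16388
Q* = √(2DS / H_eff) = √(2·2,500·280 / 3.16388) ≈ 665.20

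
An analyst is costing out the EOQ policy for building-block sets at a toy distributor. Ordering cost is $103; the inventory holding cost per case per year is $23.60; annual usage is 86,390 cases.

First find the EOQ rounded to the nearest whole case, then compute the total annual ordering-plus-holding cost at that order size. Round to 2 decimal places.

$20,493.75

EOQ = √(2DS/H) = √(2 × 86,390 × 103 / 23.6)
    = √(754,082.20) ≈ 868.38 → Q = 868 cases
Ordering: D/Q × S = 86,390/868 × $103 = $10,251.35
Holding:  Q/2 × H = 868/2 × $23.6 = $10,242.40
Total = $10,251.35 + $10,242.40 = $20,493.75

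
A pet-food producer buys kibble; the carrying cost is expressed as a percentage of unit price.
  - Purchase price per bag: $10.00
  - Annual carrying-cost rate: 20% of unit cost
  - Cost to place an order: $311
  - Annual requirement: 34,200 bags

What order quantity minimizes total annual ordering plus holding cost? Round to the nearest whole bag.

Holding cost per bag per year: H = 20% × $10 = $2.0000
EOQ = √(2DS/H) = √(2 × 34,200 × 311 / 2)
    = √(10,636,200.00) ≈ 3,261.32

3,261 bags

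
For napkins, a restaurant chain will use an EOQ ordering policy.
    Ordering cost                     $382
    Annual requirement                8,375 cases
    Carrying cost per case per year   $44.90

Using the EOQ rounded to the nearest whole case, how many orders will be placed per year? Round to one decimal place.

22.2 orders per year

Q* = √(2·D·S / H) = √(2·8,375·382 / 44.9) = √142,505.6 ≈ 377.50 → Q = 377
Orders per year = D/Q = 8,375 / 377 = 22.215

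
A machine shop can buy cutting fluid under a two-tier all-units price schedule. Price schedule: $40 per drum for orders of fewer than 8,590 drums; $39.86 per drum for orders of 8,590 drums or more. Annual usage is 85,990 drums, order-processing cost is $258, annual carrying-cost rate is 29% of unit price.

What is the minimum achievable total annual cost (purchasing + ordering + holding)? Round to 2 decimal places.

$3,462,287.04

H₁ = 29%×$40 = $11.6000;  H₂ = 29%×$39.86 = $11.5594
EOQ₁ = √(2×85,990×258/11.6000) = 1,955.78  (< 8,590, feasible at tier 1)
EOQ₂ = √(2×85,990×258/11.5594) = 1,959.21  (< 8,590 → use Q = 8,590 at tier-2 price)
TC(tier 1 (EOQ₁), Q≈1,955.8) = $3,462,287.04
TC(tier 2, Q≈8,590.0) = $3,479,791.73
Minimum at tier 1 (EOQ₁): $3,462,287.04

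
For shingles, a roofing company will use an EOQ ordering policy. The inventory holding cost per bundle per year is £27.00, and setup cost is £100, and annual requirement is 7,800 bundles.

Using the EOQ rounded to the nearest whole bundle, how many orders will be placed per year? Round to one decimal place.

32.5 orders per year

2DS/H = 2·7,800·100/27 = 57,777.78
EOQ = √57,777.78 ≈ 240.37 → Q = 240
Orders per year = D/Q = 7,800 / 240 = 32.500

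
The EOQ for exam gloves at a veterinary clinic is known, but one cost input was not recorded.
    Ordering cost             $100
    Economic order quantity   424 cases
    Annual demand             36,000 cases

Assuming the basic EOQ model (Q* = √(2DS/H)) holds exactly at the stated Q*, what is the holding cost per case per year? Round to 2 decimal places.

EOQ relation: Q² = 2DS/H, so rearrange for the unknown.
H = 2DS / Q² = 2 × 36,000 × 100 / 424² = 40.0498

$40.05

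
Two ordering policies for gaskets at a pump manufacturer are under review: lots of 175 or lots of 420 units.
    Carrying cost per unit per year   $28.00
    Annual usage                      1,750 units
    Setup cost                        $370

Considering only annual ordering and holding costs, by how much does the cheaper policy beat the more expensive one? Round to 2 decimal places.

TC(Q) = (D/Q)S + (Q/2)H
TC(175) = (1,750/175)×370 + (175/2)×28 = $6,150.00
TC(420) = (1,750/420)×370 + (420/2)×28 = $7,421.67
Cheaper: Q = 175.  Difference = $1,271.67

$1,271.67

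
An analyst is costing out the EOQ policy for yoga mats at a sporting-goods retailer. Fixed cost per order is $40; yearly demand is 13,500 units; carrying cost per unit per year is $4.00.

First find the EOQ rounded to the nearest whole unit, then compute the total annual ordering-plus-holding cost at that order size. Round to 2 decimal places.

$2,078.46

Optimal lot size Q* = (2 × 13,500 × $40 / $4)^½ ≈ 519.62 → Q = 520 units
Ordering: D/Q × S = 13,500/520 × $40 = $1,038.46
Holding:  Q/2 × H = 520/2 × $4 = $1,040.00
Total = $1,038.46 + $1,040.00 = $2,078.46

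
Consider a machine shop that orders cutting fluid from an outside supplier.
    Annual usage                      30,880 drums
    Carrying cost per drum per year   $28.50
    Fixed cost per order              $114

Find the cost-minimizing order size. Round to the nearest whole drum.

497 drums

2DS/H = 2·30,880·114/28.5 = 247,040.00
EOQ = √247,040.00 ≈ 497.03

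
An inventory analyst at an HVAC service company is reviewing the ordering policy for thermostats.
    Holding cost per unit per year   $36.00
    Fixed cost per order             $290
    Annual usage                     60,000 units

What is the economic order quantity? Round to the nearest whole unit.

983 units

Optimal lot size Q* = (2 × 60,000 × $290 / $36)^½ ≈ 983.19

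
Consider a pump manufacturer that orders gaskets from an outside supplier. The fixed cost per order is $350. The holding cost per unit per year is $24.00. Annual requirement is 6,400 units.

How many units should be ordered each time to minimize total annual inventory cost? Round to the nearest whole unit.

432 units

2DS/H = 2·6,400·350/24 = 186,666.67
EOQ = √186,666.67 ≈ 432.05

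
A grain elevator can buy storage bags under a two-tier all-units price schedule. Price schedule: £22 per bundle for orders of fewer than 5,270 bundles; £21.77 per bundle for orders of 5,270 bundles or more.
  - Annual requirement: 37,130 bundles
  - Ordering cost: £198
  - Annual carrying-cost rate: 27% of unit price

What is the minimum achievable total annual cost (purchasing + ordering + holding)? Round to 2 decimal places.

£825,203.38

H₁ = 27%×£22 = £5.9400;  H₂ = 27%×£21.77 = £5.8779
EOQ₁ = √(2×37,130×198/5.9400) = 1,573.32  (< 5,270, feasible at tier 1)
EOQ₂ = √(2×37,130×198/5.8779) = 1,581.61  (< 5,270 → use Q = 5,270 at tier-2 price)
TC(tier 1 (EOQ₁), Q≈1,573.3) = £826,205.52
TC(tier 2, Q≈5,270.0) = £825,203.38
Minimum at tier 2: £825,203.38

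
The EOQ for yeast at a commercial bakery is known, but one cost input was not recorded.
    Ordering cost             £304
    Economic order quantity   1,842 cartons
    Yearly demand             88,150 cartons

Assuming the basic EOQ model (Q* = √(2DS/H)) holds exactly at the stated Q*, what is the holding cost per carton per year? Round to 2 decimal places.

£15.80

From Q* = √(2DS/H) ⇒ Q*² = 2DS/H.
H = 2DS / Q² = 2 × 88,150 × 304 / 1,842² = 15.7960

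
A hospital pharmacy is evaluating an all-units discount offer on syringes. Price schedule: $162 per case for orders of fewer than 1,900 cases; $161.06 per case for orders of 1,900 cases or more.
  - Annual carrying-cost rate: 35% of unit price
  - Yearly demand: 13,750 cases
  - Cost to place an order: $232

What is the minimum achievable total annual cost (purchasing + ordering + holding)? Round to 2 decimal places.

$2,246,519.62

H₁ = 35%×$162 = $56.7000;  H₂ = 35%×$161.06 = $56.3710
EOQ₁ = √(2×13,750×232/56.7000) = 335.44  (< 1,900, feasible at tier 1)
EOQ₂ = √(2×13,750×232/56.3710) = 336.42  (< 1,900 → use Q = 1,900 at tier-2 price)
TC(tier 1 (EOQ₁), Q≈335.4) = $2,246,519.62
TC(tier 2, Q≈1,900.0) = $2,269,806.40
Minimum at tier 1 (EOQ₁): $2,246,519.62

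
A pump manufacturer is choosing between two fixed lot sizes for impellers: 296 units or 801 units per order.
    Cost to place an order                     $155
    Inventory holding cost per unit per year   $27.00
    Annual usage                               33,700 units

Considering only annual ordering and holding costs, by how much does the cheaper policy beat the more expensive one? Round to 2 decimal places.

$4,308.24

TC(Q) = (D/Q)S + (Q/2)H
TC(296) = (33,700/296)×155 + (296/2)×27 = $21,642.96
TC(801) = (33,700/801)×155 + (801/2)×27 = $17,334.72
|ΔTC| = |$21,642.96 − $17,334.72| = $4,308.24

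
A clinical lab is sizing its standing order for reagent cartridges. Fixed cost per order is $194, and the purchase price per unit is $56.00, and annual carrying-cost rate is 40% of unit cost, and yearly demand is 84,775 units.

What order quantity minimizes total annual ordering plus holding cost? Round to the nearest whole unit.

1,212 units

Holding cost per unit per year: H = 40% × $56 = $22.4000
Q* = √(2·D·S / H) = √(2·84,775·194 / 22.4) = √1,468,424.1 ≈ 1,211.79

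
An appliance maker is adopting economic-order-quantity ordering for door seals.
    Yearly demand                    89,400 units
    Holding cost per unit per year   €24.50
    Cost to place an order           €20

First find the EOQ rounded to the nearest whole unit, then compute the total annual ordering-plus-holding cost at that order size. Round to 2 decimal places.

2DS/H = 2·89,400·20/24.5 = 145,959.18
EOQ = √145,959.18 ≈ 382.05 → Q = 382 units
Ordering: D/Q × S = 89,400/382 × €20 = €4,680.63
Holding:  Q/2 × H = 382/2 × €24.5 = €4,679.50
Total = €4,680.63 + €4,679.50 = €9,360.13

€9,360.13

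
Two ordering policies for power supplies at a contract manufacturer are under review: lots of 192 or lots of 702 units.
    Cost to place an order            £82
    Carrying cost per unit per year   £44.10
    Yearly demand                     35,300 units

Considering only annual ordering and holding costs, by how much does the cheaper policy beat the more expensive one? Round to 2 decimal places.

£292.82

For each Q, cost = (D/Q)·S + (Q/2)·H.
TC(192) = (35,300/192)×82 + (192/2)×44.1 = £19,309.64
TC(702) = (35,300/702)×82 + (702/2)×44.1 = £19,602.46
|ΔTC| = |£19,309.64 − £19,602.46| = £292.82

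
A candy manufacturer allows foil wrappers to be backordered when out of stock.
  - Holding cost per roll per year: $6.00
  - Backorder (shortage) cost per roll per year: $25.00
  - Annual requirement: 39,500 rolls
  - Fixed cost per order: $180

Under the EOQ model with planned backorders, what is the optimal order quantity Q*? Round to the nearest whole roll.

Basic EOQ = √(2·39,500·180/6) = 1,539.480
Backorder adjustment √((H+b)/b) = √((6+25)/25) = 1.1136
Q* = 1,539.480 × 1.1136 ≈ 1,714.29

1,714 rolls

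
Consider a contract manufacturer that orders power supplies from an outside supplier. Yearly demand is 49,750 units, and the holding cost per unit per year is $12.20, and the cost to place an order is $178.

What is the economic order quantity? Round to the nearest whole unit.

EOQ = √(2DS/H) = √(2 × 49,750 × 178 / 12.2)
    = √(1,451,721.31) ≈ 1,204.87

1,205 units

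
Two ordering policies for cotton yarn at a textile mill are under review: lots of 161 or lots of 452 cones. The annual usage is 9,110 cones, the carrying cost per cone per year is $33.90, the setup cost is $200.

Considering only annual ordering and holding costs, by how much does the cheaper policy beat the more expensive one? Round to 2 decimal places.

TC(Q) = (D/Q)S + (Q/2)H
TC(161) = (9,110/161)×200 + (161/2)×33.9 = $14,045.72
TC(452) = (9,110/452)×200 + (452/2)×33.9 = $11,692.37
|ΔTC| = |$14,045.72 − $11,692.37| = $2,353.35

$2,353.35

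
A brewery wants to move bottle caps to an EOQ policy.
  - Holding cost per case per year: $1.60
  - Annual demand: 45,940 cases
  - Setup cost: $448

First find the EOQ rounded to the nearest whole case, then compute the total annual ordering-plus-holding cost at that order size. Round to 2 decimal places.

2DS/H = 2·45,940·448/1.6 = 25,726,400.00
EOQ = √25,726,400.00 ≈ 5,072.12 → Q = 5,072 cases
Orders/yr = 45,940/5,072 = 9.058; ordering cost = 9.058 × $448 = $4,057.79
Average inventory = 5,072/2 = 2536; holding cost = 2536 × $1.6 = $4,057.60
Total = $4,057.79 + $4,057.60 = $8,115.39

$8,115.39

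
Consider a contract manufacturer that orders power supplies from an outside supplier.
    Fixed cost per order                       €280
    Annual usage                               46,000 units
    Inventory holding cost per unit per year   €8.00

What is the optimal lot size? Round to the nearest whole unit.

2DS/H = 2·46,000·280/8 = 3,220,000.00
EOQ = √3,220,000.00 ≈ 1,794.44

1,794 units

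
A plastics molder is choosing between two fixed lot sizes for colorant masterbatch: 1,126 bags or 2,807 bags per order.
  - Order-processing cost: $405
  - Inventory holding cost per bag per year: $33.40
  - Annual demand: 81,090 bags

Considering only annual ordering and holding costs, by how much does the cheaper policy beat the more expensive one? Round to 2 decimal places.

$10,606.07

Annual cost at Q: ordering D·S/Q plus holding Q·H/2.
TC(1,126) = (81,090/1,126)×405 + (1,126/2)×33.4 = $47,970.67
TC(2,807) = (81,090/2,807)×405 + (2,807/2)×33.4 = $58,576.74
|ΔTC| = |$47,970.67 − $58,576.74| = $10,606.07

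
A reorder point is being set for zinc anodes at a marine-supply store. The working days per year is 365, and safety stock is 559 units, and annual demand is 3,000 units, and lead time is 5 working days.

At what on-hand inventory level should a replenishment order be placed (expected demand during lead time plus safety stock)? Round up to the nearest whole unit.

601 units

Daily demand d = 3,000 / 365 = 8.219 units/day
Demand during lead time = 8.219 × 5 = 41.10
Reorder point = 41.10 + 559 = 600.10 → round up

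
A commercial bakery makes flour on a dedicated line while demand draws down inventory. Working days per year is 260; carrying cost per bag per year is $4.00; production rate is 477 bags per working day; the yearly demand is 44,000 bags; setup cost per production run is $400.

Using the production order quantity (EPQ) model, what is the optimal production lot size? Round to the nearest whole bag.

3,693 bags

d = 44,000/260 = 169.2308 bags/day;  effective holding cost H(1 − d/p) = 4·(1 − 169.2308/477) = 2.58087
Q* = √(2DS / H_eff) = √(2·44,000·400 / 2.58087) ≈ 3,693.07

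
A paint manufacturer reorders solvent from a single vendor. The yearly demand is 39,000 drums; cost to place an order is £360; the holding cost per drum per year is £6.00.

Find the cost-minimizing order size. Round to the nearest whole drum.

Optimal lot size Q* = (2 × 39,000 × £360 / £6)^½ ≈ 2,163.33

2,163 drums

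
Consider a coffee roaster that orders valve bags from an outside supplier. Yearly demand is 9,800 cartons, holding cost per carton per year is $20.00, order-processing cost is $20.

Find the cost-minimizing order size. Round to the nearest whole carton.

140 cartons

Optimal lot size Q* = (2 × 9,800 × $20 / $20)^½ ≈ 140.00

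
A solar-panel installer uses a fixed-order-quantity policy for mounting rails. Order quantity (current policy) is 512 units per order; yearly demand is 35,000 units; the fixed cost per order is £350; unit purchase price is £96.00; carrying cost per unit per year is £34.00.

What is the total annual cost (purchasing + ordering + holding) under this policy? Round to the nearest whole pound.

Orders/yr = 35,000/512 = 68.359; ordering cost = 68.359 × £350 = £23,925.78
Average inventory = 512/2 = 256; holding cost = 256 × £34 = £8,704.00
Purchase cost = D·C = 35,000 × 96 = £3,360,000.00
Total = £23,925.78 + £8,704.00 + £3,360,000.00 = £3,392,629.78

£3,392,630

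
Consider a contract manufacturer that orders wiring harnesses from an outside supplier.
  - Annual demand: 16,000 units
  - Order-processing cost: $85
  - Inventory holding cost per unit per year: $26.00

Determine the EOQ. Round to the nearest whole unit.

323 units

2DS/H = 2·16,000·85/26 = 104,615.38
EOQ = √104,615.38 ≈ 323.44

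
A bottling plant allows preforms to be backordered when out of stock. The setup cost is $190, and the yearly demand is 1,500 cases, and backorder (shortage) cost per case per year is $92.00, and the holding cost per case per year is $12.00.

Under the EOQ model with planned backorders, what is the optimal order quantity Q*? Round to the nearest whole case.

Basic EOQ = √(2·1,500·190/12) = 217.945
Backorder adjustment √((H+b)/b) = √((12+92)/92) = 1.0632
Q* = 217.945 × 1.0632 ≈ 231.72

232 cases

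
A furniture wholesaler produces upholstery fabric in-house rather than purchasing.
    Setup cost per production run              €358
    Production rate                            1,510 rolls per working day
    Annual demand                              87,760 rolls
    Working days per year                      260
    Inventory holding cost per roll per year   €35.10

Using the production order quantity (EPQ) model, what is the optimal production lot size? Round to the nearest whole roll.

1,518 rolls

Daily demand d = 87,760/260 = 337.538; p = 1510; 1 − d/p = 0.77646
EPQ = √(2DS / (H(1 − d/p)))
    = √(2 × 87,760 × 358 / (35.1 × 0.77646)) ≈ 1,518.41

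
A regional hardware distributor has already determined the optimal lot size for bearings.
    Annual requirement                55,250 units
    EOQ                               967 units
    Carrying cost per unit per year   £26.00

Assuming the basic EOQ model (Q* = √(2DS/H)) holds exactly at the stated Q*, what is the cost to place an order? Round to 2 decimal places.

Since Q* = (2DS/H)^½, squaring gives Q*²·H = 2DS.
S = Q²H / (2D) = 967² × 26 / (2 × 55,250) = 220.0209

£220.02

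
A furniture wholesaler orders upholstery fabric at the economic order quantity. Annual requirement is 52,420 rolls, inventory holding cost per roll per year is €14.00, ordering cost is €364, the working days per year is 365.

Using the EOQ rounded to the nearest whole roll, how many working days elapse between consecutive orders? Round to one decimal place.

11.5 days

Q* = √(2·D·S / H) = √(2·52,420·364 / 14) = √2,725,840.0 ≈ 1,651.01 → Q = 1,651 rolls
Days between orders = 365 / (D/Q) = 365 / 31.750 ≈ 11.496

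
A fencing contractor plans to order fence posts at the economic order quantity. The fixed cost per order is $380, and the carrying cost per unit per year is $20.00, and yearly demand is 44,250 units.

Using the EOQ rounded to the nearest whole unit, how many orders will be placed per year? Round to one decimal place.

Optimal lot size Q* = (2 × 44,250 × $380 / $20)^½ ≈ 1,296.73 → Q = 1,297
N = D/Q = 44,250/1,297 ≈ 34.117 orders/yr

34.1 orders per year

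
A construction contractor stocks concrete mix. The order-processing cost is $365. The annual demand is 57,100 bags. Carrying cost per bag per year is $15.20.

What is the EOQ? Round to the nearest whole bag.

EOQ = √(2DS/H) = √(2 × 57,100 × 365 / 15.2)
    = √(2,742,302.63) ≈ 1,655.99

1,656 bags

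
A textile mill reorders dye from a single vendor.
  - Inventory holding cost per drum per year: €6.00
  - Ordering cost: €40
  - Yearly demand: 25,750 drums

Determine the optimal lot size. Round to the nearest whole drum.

2DS/H = 2·25,750·40/6 = 343,333.33
EOQ = √343,333.33 ≈ 585.95

586 drums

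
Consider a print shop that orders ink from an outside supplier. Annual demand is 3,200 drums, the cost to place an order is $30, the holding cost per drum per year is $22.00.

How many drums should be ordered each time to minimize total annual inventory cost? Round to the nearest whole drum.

2DS/H = 2·3,200·30/22 = 8,727.27
EOQ = √8,727.27 ≈ 93.42

93 drums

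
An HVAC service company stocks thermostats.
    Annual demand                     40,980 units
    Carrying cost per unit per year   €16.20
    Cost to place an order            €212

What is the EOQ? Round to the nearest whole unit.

1,036 units

Optimal lot size Q* = (2 × 40,980 × €212 / €16.2)^½ ≈ 1,035.65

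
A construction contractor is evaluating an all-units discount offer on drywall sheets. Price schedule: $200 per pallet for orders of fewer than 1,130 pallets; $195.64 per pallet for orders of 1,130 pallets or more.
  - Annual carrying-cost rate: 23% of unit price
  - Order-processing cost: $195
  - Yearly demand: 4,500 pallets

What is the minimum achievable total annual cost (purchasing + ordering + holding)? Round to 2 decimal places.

$906,579.97

H₁ = 23%×$200 = $46.0000;  H₂ = 23%×$195.64 = $44.9972
EOQ₁ = √(2×4,500×195/46.0000) = 195.33  (< 1,130, feasible at tier 1)
EOQ₂ = √(2×4,500×195/44.9972) = 197.49  (< 1,130 → use Q = 1,130 at tier-2 price)
TC(tier 1 (EOQ₁), Q≈195.3) = $908,984.99
TC(tier 2, Q≈1,130.0) = $906,579.97
Minimum at tier 2: $906,579.97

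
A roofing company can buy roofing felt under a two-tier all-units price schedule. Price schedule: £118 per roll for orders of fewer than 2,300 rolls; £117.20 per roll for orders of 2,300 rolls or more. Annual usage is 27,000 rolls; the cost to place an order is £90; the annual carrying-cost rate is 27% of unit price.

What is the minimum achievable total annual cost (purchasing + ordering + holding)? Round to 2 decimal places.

H₁ = 27%×£118 = £31.8600;  H₂ = 27%×£117.20 = £31.6440
EOQ₁ = √(2×27,000×90/31.8600) = 390.57  (< 2,300, feasible at tier 1)
EOQ₂ = √(2×27,000×90/31.6440) = 391.90  (< 2,300 → use Q = 2,300 at tier-2 price)
TC(tier 1 (EOQ₁), Q≈390.6) = £3,198,443.46
TC(tier 2, Q≈2,300.0) = £3,201,847.12
Minimum at tier 1 (EOQ₁): £3,198,443.46

£3,198,443.46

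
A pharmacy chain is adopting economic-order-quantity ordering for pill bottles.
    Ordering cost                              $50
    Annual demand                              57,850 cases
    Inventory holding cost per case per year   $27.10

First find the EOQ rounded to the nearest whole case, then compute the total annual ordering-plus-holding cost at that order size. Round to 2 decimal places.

2DS/H = 2·57,850·50/27.1 = 213,468.63
EOQ = √213,468.63 ≈ 462.03 → Q = 462 cases
Ordering: D/Q × S = 57,850/462 × $50 = $6,260.82
Holding:  Q/2 × H = 462/2 × $27.1 = $6,260.10
Total = $6,260.82 + $6,260.10 = $12,520.92

$12,520.92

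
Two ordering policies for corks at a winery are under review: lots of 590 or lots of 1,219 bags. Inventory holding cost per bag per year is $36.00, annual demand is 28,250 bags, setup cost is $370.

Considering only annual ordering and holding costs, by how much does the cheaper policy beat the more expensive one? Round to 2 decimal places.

Annual cost at Q: ordering D·S/Q plus holding Q·H/2.
TC(590) = (28,250/590)×370 + (590/2)×36 = $28,336.10
TC(1,219) = (28,250/1,219)×370 + (1,219/2)×36 = $30,516.65
Lots of 590 are cheaper by $2,180.55.

$2,180.55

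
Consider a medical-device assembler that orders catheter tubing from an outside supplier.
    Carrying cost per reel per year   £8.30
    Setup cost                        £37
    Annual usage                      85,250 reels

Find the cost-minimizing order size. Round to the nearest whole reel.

Optimal lot size Q* = (2 × 85,250 × £37 / £8.3)^½ ≈ 871.81

872 reels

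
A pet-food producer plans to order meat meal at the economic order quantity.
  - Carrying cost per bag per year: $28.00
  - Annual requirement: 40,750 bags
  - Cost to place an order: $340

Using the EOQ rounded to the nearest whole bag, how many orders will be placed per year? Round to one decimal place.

Optimal lot size Q* = (2 × 40,750 × $340 / $28)^½ ≈ 994.81 → Q = 995
N = D/Q = 40,750/995 ≈ 40.955 orders/yr

41.0 orders per year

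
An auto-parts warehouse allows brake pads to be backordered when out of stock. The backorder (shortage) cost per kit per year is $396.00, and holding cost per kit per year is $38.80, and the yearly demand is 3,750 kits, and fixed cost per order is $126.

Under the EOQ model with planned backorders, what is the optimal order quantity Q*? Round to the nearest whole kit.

Q* = √(2DS/H) · √((H + b)/b)
   = √(2 × 3,750 × 126 / 38.8) · √((38.8 + 396) / 396)
   = 156.063 × 1.0478 ≈ 163.53

164 kits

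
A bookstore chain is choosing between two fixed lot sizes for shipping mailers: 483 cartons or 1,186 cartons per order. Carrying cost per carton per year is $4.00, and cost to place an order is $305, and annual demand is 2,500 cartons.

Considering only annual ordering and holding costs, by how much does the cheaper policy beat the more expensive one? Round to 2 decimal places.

$470.24

For each Q, cost = (D/Q)·S + (Q/2)·H.
TC(483) = (2,500/483)×305 + (483/2)×4 = $2,544.67
TC(1,186) = (2,500/1,186)×305 + (1,186/2)×4 = $3,014.92
Lots of 483 are cheaper by $470.24.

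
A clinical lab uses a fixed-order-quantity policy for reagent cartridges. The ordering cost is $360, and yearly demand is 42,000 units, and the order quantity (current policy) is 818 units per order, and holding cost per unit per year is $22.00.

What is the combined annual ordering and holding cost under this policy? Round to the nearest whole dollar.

Ordering: D/Q × S = 42,000/818 × $360 = $18,484.11
Holding:  Q/2 × H = 818/2 × $22 = $8,998.00
Total = $18,484.11 + $8,998.00 = $27,482.11

$27,482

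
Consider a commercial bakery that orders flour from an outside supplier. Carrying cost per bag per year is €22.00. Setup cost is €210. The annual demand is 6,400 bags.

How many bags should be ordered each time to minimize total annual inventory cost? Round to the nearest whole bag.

2DS/H = 2·6,400·210/22 = 122,181.82
EOQ = √122,181.82 ≈ 349.55

350 bags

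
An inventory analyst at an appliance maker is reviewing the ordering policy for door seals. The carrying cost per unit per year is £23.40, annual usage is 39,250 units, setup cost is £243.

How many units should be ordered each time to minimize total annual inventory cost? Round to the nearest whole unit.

903 units

2DS/H = 2·39,250·243/23.4 = 815,192.31
EOQ = √815,192.31 ≈ 902.88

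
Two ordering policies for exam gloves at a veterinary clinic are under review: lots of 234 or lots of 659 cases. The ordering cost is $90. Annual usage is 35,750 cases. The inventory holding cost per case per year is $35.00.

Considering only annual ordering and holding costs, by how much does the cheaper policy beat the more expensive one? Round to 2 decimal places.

Annual cost at Q: ordering D·S/Q plus holding Q·H/2.
TC(234) = (35,750/234)×90 + (234/2)×35 = $17,845.00
TC(659) = (35,750/659)×90 + (659/2)×35 = $16,414.90
Lots of 659 are cheaper by $1,430.10.

$1,430.10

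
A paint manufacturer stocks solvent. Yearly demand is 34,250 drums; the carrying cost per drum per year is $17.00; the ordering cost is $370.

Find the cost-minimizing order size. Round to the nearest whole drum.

1,221 drums

EOQ = √(2DS/H) = √(2 × 34,250 × 370 / 17)
    = √(1,490,882.35) ≈ 1,221.02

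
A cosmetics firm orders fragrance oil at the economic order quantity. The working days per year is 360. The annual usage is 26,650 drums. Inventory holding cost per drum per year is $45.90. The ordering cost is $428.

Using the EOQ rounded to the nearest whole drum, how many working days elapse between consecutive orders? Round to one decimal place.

Q* = √(2·D·S / H) = √(2·26,650·428 / 45.9) = √497,002.2 ≈ 704.98 → Q = 705 drums
T = Q/D × 360 days = 705/26,650 × 360 = 9.523 days

9.5 days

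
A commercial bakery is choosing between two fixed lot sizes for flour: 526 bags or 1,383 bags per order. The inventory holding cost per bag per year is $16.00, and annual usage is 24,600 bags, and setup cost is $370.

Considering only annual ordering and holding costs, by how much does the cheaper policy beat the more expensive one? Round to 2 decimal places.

For each Q, cost = (D/Q)·S + (Q/2)·H.
TC(526) = (24,600/526)×370 + (526/2)×16 = $21,512.18
TC(1,383) = (24,600/1,383)×370 + (1,383/2)×16 = $17,645.34
Cheaper: Q = 1,383.  Difference = $3,866.84

$3,866.84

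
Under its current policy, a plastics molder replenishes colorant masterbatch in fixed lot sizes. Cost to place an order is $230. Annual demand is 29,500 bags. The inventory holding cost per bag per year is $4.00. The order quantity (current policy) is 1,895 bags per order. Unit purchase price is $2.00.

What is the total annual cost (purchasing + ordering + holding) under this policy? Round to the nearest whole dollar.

$66,370

Orders/yr = 29,500/1,895 = 15.567; ordering cost = 15.567 × $230 = $3,580.47
Average inventory = 1,895/2 = 947.5; holding cost = 947.5 × $4 = $3,790.00
Purchase cost = D·C = 29,500 × 2 = $59,000.00
Total = $3,580.47 + $3,790.00 + $59,000.00 = $66,370.47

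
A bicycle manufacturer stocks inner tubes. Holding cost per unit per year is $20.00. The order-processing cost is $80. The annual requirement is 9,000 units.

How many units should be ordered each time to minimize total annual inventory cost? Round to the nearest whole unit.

EOQ = √(2DS/H) = √(2 × 9,000 × 80 / 20)
    = √(72,000.00) ≈ 268.33

268 units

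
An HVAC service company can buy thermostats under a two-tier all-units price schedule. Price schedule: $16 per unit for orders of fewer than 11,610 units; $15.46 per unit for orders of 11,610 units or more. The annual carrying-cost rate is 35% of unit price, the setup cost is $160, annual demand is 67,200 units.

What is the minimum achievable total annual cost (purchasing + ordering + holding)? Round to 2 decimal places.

$1,071,248.95

H₁ = 35%×$16 = $5.6000;  H₂ = 35%×$15.46 = $5.4110
EOQ₁ = √(2×67,200×160/5.6000) = 1,959.59  (< 11,610, feasible at tier 1)
EOQ₂ = √(2×67,200×160/5.4110) = 1,993.52  (< 11,610 → use Q = 11,610 at tier-2 price)
TC(tier 1 (EOQ₁), Q≈1,959.6) = $1,086,173.71
TC(tier 2, Q≈11,610.0) = $1,071,248.95
Minimum at tier 2: $1,071,248.95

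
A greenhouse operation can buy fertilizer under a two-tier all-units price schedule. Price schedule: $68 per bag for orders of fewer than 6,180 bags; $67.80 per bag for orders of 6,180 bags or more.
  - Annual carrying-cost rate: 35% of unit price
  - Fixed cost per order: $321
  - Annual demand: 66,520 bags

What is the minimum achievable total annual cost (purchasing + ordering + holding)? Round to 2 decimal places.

H₁ = 35%×$68 = $23.8000;  H₂ = 35%×$67.80 = $23.7300
EOQ₁ = √(2×66,520×321/23.8000) = 1,339.54  (< 6,180, feasible at tier 1)
EOQ₂ = √(2×66,520×321/23.7300) = 1,341.51  (< 6,180 → use Q = 6,180 at tier-2 price)
TC(tier 1 (EOQ₁), Q≈1,339.5) = $4,555,241.01
TC(tier 2, Q≈6,180.0) = $4,586,836.87
Minimum at tier 1 (EOQ₁): $4,555,241.01

$4,555,241.01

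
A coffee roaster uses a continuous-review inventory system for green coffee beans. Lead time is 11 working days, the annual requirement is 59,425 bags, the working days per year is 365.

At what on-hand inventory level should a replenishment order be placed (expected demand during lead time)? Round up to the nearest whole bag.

Daily demand d = 59,425 / 365 = 162.808 bags/day
Demand during lead time = 162.808 × 11 = 1,790.89
Reorder point = 1,790.89 → round up

1,791 bags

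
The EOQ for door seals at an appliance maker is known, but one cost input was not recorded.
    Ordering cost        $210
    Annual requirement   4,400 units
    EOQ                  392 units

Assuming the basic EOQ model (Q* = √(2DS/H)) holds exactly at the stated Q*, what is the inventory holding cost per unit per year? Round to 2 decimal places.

$12.03

EOQ relation: Q² = 2DS/H, so rearrange for the unknown.
H = 2DS / Q² = 2 × 4,400 × 210 / 392² = 12.0262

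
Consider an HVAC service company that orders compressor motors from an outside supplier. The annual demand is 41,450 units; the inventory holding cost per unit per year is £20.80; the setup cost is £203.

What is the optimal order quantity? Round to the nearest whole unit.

Optimal lot size Q* = (2 × 41,450 × £203 / £20.8)^½ ≈ 899.48

899 units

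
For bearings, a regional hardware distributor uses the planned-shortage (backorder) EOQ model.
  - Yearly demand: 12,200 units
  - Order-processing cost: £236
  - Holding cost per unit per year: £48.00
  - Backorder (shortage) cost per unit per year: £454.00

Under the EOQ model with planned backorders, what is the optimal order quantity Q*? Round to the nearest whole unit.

Basic EOQ = √(2·12,200·236/48) = 346.362
Backorder adjustment √((H+b)/b) = √((48+454)/454) = 1.0515
Q* = 346.362 × 1.0515 ≈ 364.21

364 units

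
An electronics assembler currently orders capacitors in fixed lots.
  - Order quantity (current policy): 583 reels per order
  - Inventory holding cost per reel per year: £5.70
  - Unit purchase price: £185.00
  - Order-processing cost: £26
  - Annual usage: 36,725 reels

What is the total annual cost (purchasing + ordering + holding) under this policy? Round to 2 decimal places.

Annual ordering cost = (D/Q)·S = (36,725/583) × 26 = £1,637.82
Annual holding cost  = (Q/2)·H = (583/2) × 5.7 = £1,661.55
Purchase cost = D·C = 36,725 × 185 = £6,794,125.00
Total = £1,637.82 + £1,661.55 + £6,794,125.00 = £6,797,424.37

£6,797,424.37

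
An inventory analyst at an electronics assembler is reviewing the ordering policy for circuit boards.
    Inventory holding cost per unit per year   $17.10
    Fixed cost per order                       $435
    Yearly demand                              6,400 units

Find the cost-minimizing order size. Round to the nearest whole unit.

2DS/H = 2·6,400·435/17.1 = 325,614.04
EOQ = √325,614.04 ≈ 570.63

571 units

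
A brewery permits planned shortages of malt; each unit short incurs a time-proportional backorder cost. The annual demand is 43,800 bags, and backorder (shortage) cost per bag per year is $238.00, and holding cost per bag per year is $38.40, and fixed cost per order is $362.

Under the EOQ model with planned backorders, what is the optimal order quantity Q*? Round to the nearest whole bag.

979 bags

Basic EOQ = √(2·43,800·362/38.4) = 908.742
Backorder adjustment √((H+b)/b) = √((38.4+238)/238) = 1.0777
Q* = 908.742 × 1.0777 ≈ 979.31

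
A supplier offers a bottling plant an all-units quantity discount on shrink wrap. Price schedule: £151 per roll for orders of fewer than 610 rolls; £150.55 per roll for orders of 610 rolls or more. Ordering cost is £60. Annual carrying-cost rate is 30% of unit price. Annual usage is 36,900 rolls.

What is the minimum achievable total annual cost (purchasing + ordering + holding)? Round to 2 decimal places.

H₁ = 30%×£151 = £45.3000;  H₂ = 30%×£150.55 = £45.1650
EOQ₁ = √(2×36,900×60/45.3000) = 312.65  (< 610, feasible at tier 1)
EOQ₂ = √(2×36,900×60/45.1650) = 313.11  (< 610 → use Q = 610 at tier-2 price)
TC(tier 1 (EOQ₁), Q≈312.6) = £5,586,062.92
TC(tier 2, Q≈610.0) = £5,572,699.83
Minimum at tier 2: £5,572,699.83

£5,572,699.83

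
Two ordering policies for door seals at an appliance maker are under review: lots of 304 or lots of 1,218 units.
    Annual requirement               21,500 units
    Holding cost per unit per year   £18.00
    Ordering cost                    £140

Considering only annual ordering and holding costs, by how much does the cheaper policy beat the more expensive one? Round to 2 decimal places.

£795.95

Annual cost at Q: ordering D·S/Q plus holding Q·H/2.
TC(304) = (21,500/304)×140 + (304/2)×18 = £12,637.32
TC(1,218) = (21,500/1,218)×140 + (1,218/2)×18 = £13,433.26
Cheaper: Q = 304.  Difference = £795.95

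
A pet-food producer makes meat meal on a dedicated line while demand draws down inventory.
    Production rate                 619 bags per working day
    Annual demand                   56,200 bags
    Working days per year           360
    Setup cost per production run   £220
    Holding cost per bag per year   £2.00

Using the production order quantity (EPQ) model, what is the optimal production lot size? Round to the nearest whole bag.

4,066 bags

Daily demand d = 56,200/360 = 156.111; p = 619; 1 − d/p = 0.74780
EPQ = √(2DS / (H(1 − d/p)))
    = √(2 × 56,200 × 220 / (2 × 0.74780)) ≈ 4,066.18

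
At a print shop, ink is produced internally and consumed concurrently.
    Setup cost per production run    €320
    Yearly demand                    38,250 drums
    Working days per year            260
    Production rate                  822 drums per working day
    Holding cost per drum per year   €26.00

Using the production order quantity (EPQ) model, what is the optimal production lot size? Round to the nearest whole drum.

1,071 drums

d = 38,250/260 = 147.1154 drums/day;  effective holding cost H(1 − d/p) = 26·(1 − 147.1154/822) = 21.34672
Q* = √(2DS / H_eff) = √(2·38,250·320 / 21.34672) ≈ 1,070.88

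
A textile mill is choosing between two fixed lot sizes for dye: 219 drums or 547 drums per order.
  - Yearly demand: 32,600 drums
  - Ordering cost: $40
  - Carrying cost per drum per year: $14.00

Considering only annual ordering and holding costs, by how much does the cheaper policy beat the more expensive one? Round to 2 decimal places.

$1,274.43

TC(Q) = (D/Q)S + (Q/2)H
TC(219) = (32,600/219)×40 + (219/2)×14 = $7,487.34
TC(547) = (32,600/547)×40 + (547/2)×14 = $6,212.91
Cheaper: Q = 547.  Difference = $1,274.43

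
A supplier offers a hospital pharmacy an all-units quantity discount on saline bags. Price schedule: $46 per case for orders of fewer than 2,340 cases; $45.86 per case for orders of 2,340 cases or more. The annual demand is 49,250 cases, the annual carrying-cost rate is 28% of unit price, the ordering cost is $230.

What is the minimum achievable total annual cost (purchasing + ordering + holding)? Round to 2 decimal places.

$2,278,469.55

H₁ = 28%×$46 = $12.8800;  H₂ = 28%×$45.86 = $12.8408
EOQ₁ = √(2×49,250×230/12.8800) = 1,326.25  (< 2,340, feasible at tier 1)
EOQ₂ = √(2×49,250×230/12.8408) = 1,328.27  (< 2,340 → use Q = 2,340 at tier-2 price)
TC(tier 1 (EOQ₁), Q≈1,326.2) = $2,282,582.05
TC(tier 2, Q≈2,340.0) = $2,278,469.55
Minimum at tier 2: $2,278,469.55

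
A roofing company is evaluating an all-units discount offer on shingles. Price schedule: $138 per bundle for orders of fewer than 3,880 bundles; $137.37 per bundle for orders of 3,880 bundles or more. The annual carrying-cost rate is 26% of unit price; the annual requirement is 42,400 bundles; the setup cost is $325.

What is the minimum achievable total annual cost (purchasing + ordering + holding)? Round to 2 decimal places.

H₁ = 26%×$138 = $35.8800;  H₂ = 26%×$137.37 = $35.7162
EOQ₁ = √(2×42,400×325/35.8800) = 876.42  (< 3,880, feasible at tier 1)
EOQ₂ = √(2×42,400×325/35.7162) = 878.43  (< 3,880 → use Q = 3,880 at tier-2 price)
TC(tier 1 (EOQ₁), Q≈876.4) = $5,882,646.03
TC(tier 2, Q≈3,880.0) = $5,897,328.97
Minimum at tier 1 (EOQ₁): $5,882,646.03

$5,882,646.03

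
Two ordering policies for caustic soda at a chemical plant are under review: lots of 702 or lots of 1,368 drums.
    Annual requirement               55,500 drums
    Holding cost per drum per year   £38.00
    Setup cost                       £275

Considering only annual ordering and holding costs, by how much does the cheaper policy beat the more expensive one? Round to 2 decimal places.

£2,069.35

Annual cost at Q: ordering D·S/Q plus holding Q·H/2.
TC(702) = (55,500/702)×275 + (702/2)×38 = £35,079.45
TC(1,368) = (55,500/1,368)×275 + (1,368/2)×38 = £37,148.80
Cheaper: Q = 702.  Difference = £2,069.35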